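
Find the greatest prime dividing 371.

371 = 7 · 53
53 is prime.
So 371 = 7 · 53; the largest prime factor is 53.

53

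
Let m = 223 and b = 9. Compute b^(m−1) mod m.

1

9^1 ≡ 9 (mod 223)
9^2 ≡ 9^2 = 81 ≡ 81 (mod 223)
9^4 ≡ 81^2 = 6561 ≡ 94 (mod 223)
9^8 ≡ 94^2 = 8836 ≡ 139 (mod 223)
9^16 ≡ 139^2 = 19321 ≡ 143 (mod 223)
9^32 ≡ 143^2 = 20449 ≡ 156 (mod 223)
9^64 ≡ 156^2 = 24336 ≡ 29 (mod 223)
9^128 ≡ 29^2 = 841 ≡ 172 (mod 223)
222 = 128 + 64 + 16 + 8 + 4 + 2 in binary powers of 2.
So 9^222 ≡ 172 · 29 · 143 · 139 · 94 · 81 ≡ 1 (mod 223).
Since the result is 1, base 9 gives no evidence that 223 is composite.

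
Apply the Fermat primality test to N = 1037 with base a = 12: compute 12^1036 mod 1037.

12^1 ≡ 12 (mod 1037)
12^2 ≡ 12^2 = 144 ≡ 144 (mod 1037)
12^4 ≡ 144^2 = 20736 ≡ 1033 (mod 1037)
12^8 ≡ 1033^2 = 1067089 ≡ 16 (mod 1037)
12^16 ≡ 16^2 = 256 ≡ 256 (mod 1037)
12^32 ≡ 256^2 = 65536 ≡ 205 (mod 1037)
12^64 ≡ 205^2 = 42025 ≡ 545 (mod 1037)
12^128 ≡ 545^2 = 297025 ≡ 443 (mod 1037)
12^256 ≡ 443^2 = 196249 ≡ 256 (mod 1037)
12^512 ≡ 256^2 = 65536 ≡ 205 (mod 1037)
12^1024 ≡ 205^2 = 42025 ≡ 545 (mod 1037)
1036 = 1024 + 8 + 4 in binary powers of 2.
So 12^1036 ≡ 545 · 16 · 1033 ≡ 378 (mod 1037).
Since 378 ≠ 1, base 12 is a Fermat witness: 1037 is composite.

378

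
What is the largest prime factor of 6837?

53

6837 = 3 · 2279
2279 = 43 · 53
53 is prime.
So 6837 = 3 · 43 · 53; the largest prime factor is 53.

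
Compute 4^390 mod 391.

4^1 ≡ 4 (mod 391)
4^2 ≡ 4^2 = 16 ≡ 16 (mod 391)
4^4 ≡ 16^2 = 256 ≡ 256 (mod 391)
4^8 ≡ 256^2 = 65536 ≡ 239 (mod 391)
4^16 ≡ 239^2 = 57121 ≡ 35 (mod 391)
4^32 ≡ 35^2 = 1225 ≡ 52 (mod 391)
4^64 ≡ 52^2 = 2704 ≡ 358 (mod 391)
4^128 ≡ 358^2 = 128164 ≡ 307 (mod 391)
4^256 ≡ 307^2 = 94249 ≡ 18 (mod 391)
390 = 256 + 128 + 4 + 2 in binary powers of 2.
So 4^390 ≡ 18 · 307 · 256 · 16 ≡ 288 (mod 391).
Since 288 ≠ 1, base 4 is a Fermat witness: 391 is composite.

288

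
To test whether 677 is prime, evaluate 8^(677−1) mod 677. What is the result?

1

8^1 ≡ 8 (mod 677)
8^2 ≡ 8^2 = 64 ≡ 64 (mod 677)
8^4 ≡ 64^2 = 4096 ≡ 34 (mod 677)
8^8 ≡ 34^2 = 1156 ≡ 479 (mod 677)
8^16 ≡ 479^2 = 229441 ≡ 615 (mod 677)
8^32 ≡ 615^2 = 378225 ≡ 459 (mod 677)
8^64 ≡ 459^2 = 210681 ≡ 134 (mod 677)
8^128 ≡ 134^2 = 17956 ≡ 354 (mod 677)
8^256 ≡ 354^2 = 125316 ≡ 71 (mod 677)
8^512 ≡ 71^2 = 5041 ≡ 302 (mod 677)
676 = 512 + 128 + 32 + 4 in binary powers of 2.
So 8^676 ≡ 302 · 354 · 459 · 34 ≡ 1 (mod 677).
Since the result is 1, base 8 gives no evidence that 677 is composite.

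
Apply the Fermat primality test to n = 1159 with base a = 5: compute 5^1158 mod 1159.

729

5^1 ≡ 5 (mod 1159)
5^2 ≡ 5^2 = 25 ≡ 25 (mod 1159)
5^4 ≡ 25^2 = 625 ≡ 625 (mod 1159)
5^8 ≡ 625^2 = 390625 ≡ 42 (mod 1159)
5^16 ≡ 42^2 = 1764 ≡ 605 (mod 1159)
5^32 ≡ 605^2 = 366025 ≡ 940 (mod 1159)
5^64 ≡ 940^2 = 883600 ≡ 442 (mod 1159)
5^128 ≡ 442^2 = 195364 ≡ 652 (mod 1159)
5^256 ≡ 652^2 = 425104 ≡ 910 (mod 1159)
5^512 ≡ 910^2 = 828100 ≡ 574 (mod 1159)
5^1024 ≡ 574^2 = 329476 ≡ 320 (mod 1159)
1158 = 1024 + 128 + 4 + 2 in binary powers of 2.
So 5^1158 ≡ 320 · 652 · 625 · 25 ≡ 729 (mod 1159).
Since 729 ≠ 1, base 5 is a Fermat witness: 1159 is composite.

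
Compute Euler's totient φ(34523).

Factor: 34523 = 19 · 23 · 79.
φ(34523) = (19−1) · (23−1) · (79−1) = 18 · 22 · 78 = 30888.

30888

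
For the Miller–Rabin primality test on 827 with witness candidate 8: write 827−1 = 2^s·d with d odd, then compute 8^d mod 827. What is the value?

827 − 1 = 826 = 2^1 · 413, so d = 413.
8^1 ≡ 8 (mod 827)
8^2 ≡ 8^2 = 64 ≡ 64 (mod 827)
8^4 ≡ 64^2 = 4096 ≡ 788 (mod 827)
8^8 ≡ 788^2 = 620944 ≡ 694 (mod 827)
8^16 ≡ 694^2 = 481636 ≡ 322 (mod 827)
8^32 ≡ 322^2 = 103684 ≡ 309 (mod 827)
8^64 ≡ 309^2 = 95481 ≡ 376 (mod 827)
8^128 ≡ 376^2 = 141376 ≡ 786 (mod 827)
8^256 ≡ 786^2 = 617796 ≡ 27 (mod 827)
413 = 256 + 128 + 16 + 8 + 4 + 1 in binary powers of 2.
So 8^413 ≡ 27 · 786 · 322 · 694 · 788 · 8 ≡ 826 (mod 827).
Since 8^d ≡ 826 (mod 827), base 8 does not prove 827 composite.

826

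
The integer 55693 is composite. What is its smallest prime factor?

55693 is odd.
Digit sum 28, not divisible by 3.
Ends in 3: not divisible by 5.
7: 55693 = 7·7956 + 1
11: 55693 = 11·5063

11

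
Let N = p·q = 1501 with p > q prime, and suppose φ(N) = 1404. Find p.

φ(n) = (p−1)(q−1) = n − (p+q) + 1, so p + q = 1501 − 1404 + 1 = 98.
p and q are the roots of t² − 98t + 1501 = 0.
Discriminant: 98² − 4·1501 = 9604 − 6004 = 3600; √3600 = 60.
q = (98 − 60)/2 = 19, p = (98 + 60)/2 = 79.
Check: 19 · 79 = 1501.

79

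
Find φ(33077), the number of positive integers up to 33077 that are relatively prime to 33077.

Factor: 33077 = 11 · 31 · 97.
φ(33077) = (11−1) · (31−1) · (97−1) = 10 · 30 · 96 = 28800.

28800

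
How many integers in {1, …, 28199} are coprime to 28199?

Factor: 28199 = 163 · 173.
φ(28199) = (163−1) · (173−1) = 162 · 172 = 27864.

27864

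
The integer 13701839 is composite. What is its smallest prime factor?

79

13701839 is odd.
Digit sum 32, not divisible by 3.
Ends in 9: not divisible by 5.
7: 13701839 = 7·1957405 + 4
11: 13701839 = 11·1245621 + 8
13: 13701839 = 13·1053987 + 8
17: 13701839 = 17·805990 + 9
19: 13701839 = 19·721149 + 8
23: 13701839 = 23·595732 + 3
29: 13701839 = 29·472477 + 6
31: 13701839 = 31·441994 + 25
37: 13701839 = 37·370319 + 36
41: 13701839 = 41·334191 + 8
43: 13701839 = 43·318647 + 18
47: 13701839 = 47·291528 + 23
53: 13701839 = 53·258525 + 14
59: 13701839 = 59·232234 + 33
61: 13701839 = 61·224620 + 19
67: 13701839 = 67·204505 + 4
71: 13701839 = 71·192983 + 46
73: 13701839 = 73·187696 + 31
79: 13701839 = 79·173441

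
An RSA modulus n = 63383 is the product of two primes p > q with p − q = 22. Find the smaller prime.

Since p = q + 22, we have 63383 = q(q + 22), so q² + 22q − 63383 = 0.
Discriminant: 22² + 4·63383 = 484 + 253532 = 254016; √254016 = 504.
q = (−22 + 504)/2 = 241, and p = q + 22 = 263.
Check: 241 · 263 = 63383.

241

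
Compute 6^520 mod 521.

6^1 ≡ 6 (mod 521)
6^2 ≡ 6^2 = 36 ≡ 36 (mod 521)
6^4 ≡ 36^2 = 1296 ≡ 254 (mod 521)
6^8 ≡ 254^2 = 64516 ≡ 433 (mod 521)
6^16 ≡ 433^2 = 187489 ≡ 450 (mod 521)
6^32 ≡ 450^2 = 202500 ≡ 352 (mod 521)
6^64 ≡ 352^2 = 123904 ≡ 427 (mod 521)
6^128 ≡ 427^2 = 182329 ≡ 500 (mod 521)
6^256 ≡ 500^2 = 250000 ≡ 441 (mod 521)
6^512 ≡ 441^2 = 194481 ≡ 148 (mod 521)
520 = 512 + 8 in binary powers of 2.
So 6^520 ≡ 148 · 433 ≡ 1 (mod 521).
Since the result is 1, base 6 gives no evidence that 521 is composite.

1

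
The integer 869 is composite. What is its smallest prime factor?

11

869 is odd.
Digit sum 23, not divisible by 3.
Ends in 9: not divisible by 5.
7: 869 = 7·124 + 1
11: 869 = 11·79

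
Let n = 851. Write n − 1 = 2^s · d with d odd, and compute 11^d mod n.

582

851 − 1 = 850 = 2^1 · 425, so d = 425.
11^1 ≡ 11 (mod 851)
11^2 ≡ 11^2 = 121 ≡ 121 (mod 851)
11^4 ≡ 121^2 = 14641 ≡ 174 (mod 851)
11^8 ≡ 174^2 = 30276 ≡ 491 (mod 851)
11^16 ≡ 491^2 = 241081 ≡ 248 (mod 851)
11^32 ≡ 248^2 = 61504 ≡ 232 (mod 851)
11^64 ≡ 232^2 = 53824 ≡ 211 (mod 851)
11^128 ≡ 211^2 = 44521 ≡ 269 (mod 851)
11^256 ≡ 269^2 = 72361 ≡ 26 (mod 851)
425 = 256 + 128 + 32 + 8 + 1 in binary powers of 2.
So 11^425 ≡ 26 · 269 · 232 · 491 · 11 ≡ 582 (mod 851).
Squaring chain: 582; never reaches −1, so base 11 is a Miller–Rabin witness that 851 is composite.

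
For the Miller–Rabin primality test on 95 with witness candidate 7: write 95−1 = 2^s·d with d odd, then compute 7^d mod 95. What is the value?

95 − 1 = 94 = 2^1 · 47, so d = 47.
7^1 ≡ 7 (mod 95)
7^2 ≡ 7^2 = 49 ≡ 49 (mod 95)
7^4 ≡ 49^2 = 2401 ≡ 26 (mod 95)
7^8 ≡ 26^2 = 676 ≡ 11 (mod 95)
7^16 ≡ 11^2 = 121 ≡ 26 (mod 95)
7^32 ≡ 26^2 = 676 ≡ 11 (mod 95)
47 = 32 + 8 + 4 + 2 + 1 in binary powers of 2.
So 7^47 ≡ 11 · 11 · 26 · 49 · 7 ≡ 68 (mod 95).
Squaring chain: 68; never reaches −1, so base 7 is a Miller–Rabin witness that 95 is composite.

68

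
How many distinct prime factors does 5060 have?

5060 = 2^2 · 1265
1265 = 5 · 253
253 = 11 · 23
5060 = 2^2 · 5 · 11 · 23, which has 4 distinct prime factors.

4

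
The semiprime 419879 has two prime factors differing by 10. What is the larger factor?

653

Since p = q + 10, we have 419879 = q(q + 10), so q² + 10q − 419879 = 0.
Discriminant: 10² + 4·419879 = 100 + 1679516 = 1679616; √1679616 = 1296.
q = (−10 + 1296)/2 = 643, and p = q + 10 = 653.
Check: 643 · 653 = 419879.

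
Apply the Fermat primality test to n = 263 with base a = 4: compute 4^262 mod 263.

4^1 ≡ 4 (mod 263)
4^2 ≡ 4^2 = 16 ≡ 16 (mod 263)
4^4 ≡ 16^2 = 256 ≡ 256 (mod 263)
4^8 ≡ 256^2 = 65536 ≡ 49 (mod 263)
4^16 ≡ 49^2 = 2401 ≡ 34 (mod 263)
4^32 ≡ 34^2 = 1156 ≡ 104 (mod 263)
4^64 ≡ 104^2 = 10816 ≡ 33 (mod 263)
4^128 ≡ 33^2 = 1089 ≡ 37 (mod 263)
4^256 ≡ 37^2 = 1369 ≡ 54 (mod 263)
262 = 256 + 4 + 2 in binary powers of 2.
So 4^262 ≡ 54 · 256 · 16 ≡ 1 (mod 263).
Since the result is 1, base 4 gives no evidence that 263 is composite.

1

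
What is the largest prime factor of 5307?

61

5307 = 3 · 1769
1769 = 29 · 61
61 is prime.
So 5307 = 3 · 29 · 61; the largest prime factor is 61.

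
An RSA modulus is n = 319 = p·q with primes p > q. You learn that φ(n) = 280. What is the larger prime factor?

29

φ(n) = (p−1)(q−1) = n − (p+q) + 1, so p + q = 319 − 280 + 1 = 40.
p and q are the roots of t² − 40t + 319 = 0.
Discriminant: 40² − 4·319 = 1600 − 1276 = 324; √324 = 18.
q = (40 − 18)/2 = 11, p = (40 + 18)/2 = 29.
Check: 11 · 29 = 319.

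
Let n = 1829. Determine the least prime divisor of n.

31

1829 is odd.
Digit sum 20, not divisible by 3.
Ends in 9: not divisible by 5.
7: 1829 = 7·261 + 2
11: 1829 = 11·166 + 3
13: 1829 = 13·140 + 9
17: 1829 = 17·107 + 10
19: 1829 = 19·96 + 5
23: 1829 = 23·79 + 12
29: 1829 = 29·63 + 2
31: 1829 = 31·59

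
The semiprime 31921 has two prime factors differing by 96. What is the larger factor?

Since p = q + 96, we have 31921 = q(q + 96), so q² + 96q − 31921 = 0.
Discriminant: 96² + 4·31921 = 9216 + 127684 = 136900; √136900 = 370.
q = (−96 + 370)/2 = 137, and p = q + 96 = 233.
Check: 137 · 233 = 31921.

233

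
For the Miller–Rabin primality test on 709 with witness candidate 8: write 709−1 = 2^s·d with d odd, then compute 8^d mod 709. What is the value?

613

709 − 1 = 708 = 2^2 · 177, so d = 177.
8^1 ≡ 8 (mod 709)
8^2 ≡ 8^2 = 64 ≡ 64 (mod 709)
8^4 ≡ 64^2 = 4096 ≡ 551 (mod 709)
8^8 ≡ 551^2 = 303601 ≡ 149 (mod 709)
8^16 ≡ 149^2 = 22201 ≡ 222 (mod 709)
8^32 ≡ 222^2 = 49284 ≡ 363 (mod 709)
8^64 ≡ 363^2 = 131769 ≡ 604 (mod 709)
8^128 ≡ 604^2 = 364816 ≡ 390 (mod 709)
177 = 128 + 32 + 16 + 1 in binary powers of 2.
So 8^177 ≡ 390 · 363 · 222 · 8 ≡ 613 (mod 709).
Squaring chain: 613 → 708; reaches −1, so base 8 does not prove 709 composite.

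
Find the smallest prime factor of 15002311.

97

15002311 is odd.
Digit sum 13, not divisible by 3.
Ends in 1: not divisible by 5.
7: 15002311 = 7·2143187 + 2
11: 15002311 = 11·1363846 + 5
13: 15002311 = 13·1154023 + 12
17: 15002311 = 17·882488 + 15
19: 15002311 = 19·789595 + 6
23: 15002311 = 23·652274 + 9
29: 15002311 = 29·517321 + 2
31: 15002311 = 31·483945 + 16
37: 15002311 = 37·405467 + 32
41: 15002311 = 41·365910 + 1
43: 15002311 = 43·348890 + 41
47: 15002311 = 47·319198 + 5
53: 15002311 = 53·283062 + 25
59: 15002311 = 59·254276 + 27
61: 15002311 = 61·245939 + 32
67: 15002311 = 67·223915 + 6
71: 15002311 = 71·211300 + 11
73: 15002311 = 73·205511 + 8
79: 15002311 = 79·189902 + 53
83: 15002311 = 83·180750 + 61
89: 15002311 = 89·168565 + 26
97: 15002311 = 97·154663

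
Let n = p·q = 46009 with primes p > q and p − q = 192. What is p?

331

Since p = q + 192, we have 46009 = q(q + 192), so q² + 192q − 46009 = 0.
Discriminant: 192² + 4·46009 = 36864 + 184036 = 220900; √220900 = 470.
q = (−192 + 470)/2 = 139, and p = q + 192 = 331.
Check: 139 · 331 = 46009.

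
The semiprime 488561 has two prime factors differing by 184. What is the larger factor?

Since p = q + 184, we have 488561 = q(q + 184), so q² + 184q − 488561 = 0.
Discriminant: 184² + 4·488561 = 33856 + 1954244 = 1988100; √1988100 = 1410.
q = (−184 + 1410)/2 = 613, and p = q + 184 = 797.
Check: 613 · 797 = 488561.

797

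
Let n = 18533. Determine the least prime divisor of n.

18533 is odd.
Digit sum 20, not divisible by 3.
Ends in 3: not divisible by 5.
7: 18533 = 7·2647 + 4
11: 18533 = 11·1684 + 9
13: 18533 = 13·1425 + 8
17: 18533 = 17·1090 + 3
19: 18533 = 19·975 + 8
23: 18533 = 23·805 + 18
29: 18533 = 29·639 + 2
31: 18533 = 31·597 + 26
37: 18533 = 37·500 + 33
41: 18533 = 41·452 + 1
43: 18533 = 43·431

43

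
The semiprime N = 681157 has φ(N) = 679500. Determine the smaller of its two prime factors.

φ(n) = (p−1)(q−1) = n − (p+q) + 1, so p + q = 681157 − 679500 + 1 = 1658.
p and q are the roots of t² − 1658t + 681157 = 0.
Discriminant: 1658² − 4·681157 = 2748964 − 2724628 = 24336; √24336 = 156.
q = (1658 − 156)/2 = 751, p = (1658 + 156)/2 = 907.
Check: 751 · 907 = 681157.

751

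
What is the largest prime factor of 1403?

61

1403 = 23 · 61
61 is prime.
So 1403 = 23 · 61; the largest prime factor is 61.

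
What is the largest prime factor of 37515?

37515 = 3 · 12505
12505 = 5 · 2501
2501 = 41 · 61
61 is prime.
So 37515 = 3 · 5 · 41 · 61; the largest prime factor is 61.

61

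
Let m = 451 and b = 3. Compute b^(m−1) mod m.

419

3^1 ≡ 3 (mod 451)
3^2 ≡ 3^2 = 9 ≡ 9 (mod 451)
3^4 ≡ 9^2 = 81 ≡ 81 (mod 451)
3^8 ≡ 81^2 = 6561 ≡ 247 (mod 451)
3^16 ≡ 247^2 = 61009 ≡ 124 (mod 451)
3^32 ≡ 124^2 = 15376 ≡ 42 (mod 451)
3^64 ≡ 42^2 = 1764 ≡ 411 (mod 451)
3^128 ≡ 411^2 = 168921 ≡ 247 (mod 451)
3^256 ≡ 247^2 = 61009 ≡ 124 (mod 451)
450 = 256 + 128 + 64 + 2 in binary powers of 2.
So 3^450 ≡ 124 · 247 · 411 · 9 ≡ 419 (mod 451).
Since 419 ≠ 1, base 3 is a Fermat witness: 451 is composite.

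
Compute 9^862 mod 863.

9^1 ≡ 9 (mod 863)
9^2 ≡ 9^2 = 81 ≡ 81 (mod 863)
9^4 ≡ 81^2 = 6561 ≡ 520 (mod 863)
9^8 ≡ 520^2 = 270400 ≡ 281 (mod 863)
9^16 ≡ 281^2 = 78961 ≡ 428 (mod 863)
9^32 ≡ 428^2 = 183184 ≡ 228 (mod 863)
9^64 ≡ 228^2 = 51984 ≡ 204 (mod 863)
9^128 ≡ 204^2 = 41616 ≡ 192 (mod 863)
9^256 ≡ 192^2 = 36864 ≡ 618 (mod 863)
9^512 ≡ 618^2 = 381924 ≡ 478 (mod 863)
862 = 512 + 256 + 64 + 16 + 8 + 4 + 2 in binary powers of 2.
So 9^862 ≡ 478 · 618 · 204 · 428 · 281 · 520 · 81 ≡ 1 (mod 863).
Since the result is 1, base 9 gives no evidence that 863 is composite.

1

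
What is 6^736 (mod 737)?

16

6^1 ≡ 6 (mod 737)
6^2 ≡ 6^2 = 36 ≡ 36 (mod 737)
6^4 ≡ 36^2 = 1296 ≡ 559 (mod 737)
6^8 ≡ 559^2 = 312481 ≡ 730 (mod 737)
6^16 ≡ 730^2 = 532900 ≡ 49 (mod 737)
6^32 ≡ 49^2 = 2401 ≡ 190 (mod 737)
6^64 ≡ 190^2 = 36100 ≡ 724 (mod 737)
6^128 ≡ 724^2 = 524176 ≡ 169 (mod 737)
6^256 ≡ 169^2 = 28561 ≡ 555 (mod 737)
6^512 ≡ 555^2 = 308025 ≡ 696 (mod 737)
736 = 512 + 128 + 64 + 32 in binary powers of 2.
So 6^736 ≡ 696 · 169 · 724 · 190 ≡ 16 (mod 737).
Since 16 ≠ 1, base 6 is a Fermat witness: 737 is composite.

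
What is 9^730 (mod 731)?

9^1 ≡ 9 (mod 731)
9^2 ≡ 9^2 = 81 ≡ 81 (mod 731)
9^4 ≡ 81^2 = 6561 ≡ 713 (mod 731)
9^8 ≡ 713^2 = 508369 ≡ 324 (mod 731)
9^16 ≡ 324^2 = 104976 ≡ 443 (mod 731)
9^32 ≡ 443^2 = 196249 ≡ 341 (mod 731)
9^64 ≡ 341^2 = 116281 ≡ 52 (mod 731)
9^128 ≡ 52^2 = 2704 ≡ 511 (mod 731)
9^256 ≡ 511^2 = 261121 ≡ 154 (mod 731)
9^512 ≡ 154^2 = 23716 ≡ 324 (mod 731)
730 = 512 + 128 + 64 + 16 + 8 + 2 in binary powers of 2.
So 9^730 ≡ 324 · 511 · 52 · 443 · 324 · 81 ≡ 13 (mod 731).
Since 13 ≠ 1, base 9 is a Fermat witness: 731 is composite.

13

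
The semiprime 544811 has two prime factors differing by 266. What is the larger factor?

Since p = q + 266, we have 544811 = q(q + 266), so q² + 266q − 544811 = 0.
Discriminant: 266² + 4·544811 = 70756 + 2179244 = 2250000; √2250000 = 1500.
q = (−266 + 1500)/2 = 617, and p = q + 266 = 883.
Check: 617 · 883 = 544811.

883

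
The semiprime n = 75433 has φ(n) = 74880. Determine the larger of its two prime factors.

φ(n) = (p−1)(q−1) = n − (p+q) + 1, so p + q = 75433 − 74880 + 1 = 554.
p and q are the roots of t² − 554t + 75433 = 0.
Discriminant: 554² − 4·75433 = 306916 − 301732 = 5184; √5184 = 72.
q = (554 − 72)/2 = 241, p = (554 + 72)/2 = 313.
Check: 241 · 313 = 75433.

313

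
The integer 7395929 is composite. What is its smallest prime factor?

7395929 is odd.
Digit sum 44, not divisible by 3.
Ends in 9: not divisible by 5.
7: 7395929 = 7·1056561 + 2
11: 7395929 = 11·672357 + 2
13: 7395929 = 13·568917 + 8
17: 7395929 = 17·435054 + 11
19: 7395929 = 19·389259 + 8
23: 7395929 = 23·321562 + 3
29: 7395929 = 29·255032 + 1
31: 7395929 = 31·238578 + 11
37: 7395929 = 37·199889 + 36
41: 7395929 = 41·180388 + 21
43: 7395929 = 43·171998 + 15
47: 7395929 = 47·157360 + 9
53: 7395929 = 53·139545 + 44
59: 7395929 = 59·125354 + 43
61: 7395929 = 61·121244 + 45
67: 7395929 = 67·110387

67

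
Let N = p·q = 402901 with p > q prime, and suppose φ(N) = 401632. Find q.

617

φ(n) = (p−1)(q−1) = n − (p+q) + 1, so p + q = 402901 − 401632 + 1 = 1270.
p and q are the roots of t² − 1270t + 402901 = 0.
Discriminant: 1270² − 4·402901 = 1612900 − 1611604 = 1296; √1296 = 36.
q = (1270 − 36)/2 = 617, p = (1270 + 36)/2 = 653.
Check: 617 · 653 = 402901.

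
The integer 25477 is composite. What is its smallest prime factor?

73

25477 is odd.
Digit sum 25, not divisible by 3.
Ends in 7: not divisible by 5.
7: 25477 = 7·3639 + 4
11: 25477 = 11·2316 + 1
13: 25477 = 13·1959 + 10
17: 25477 = 17·1498 + 11
19: 25477 = 19·1340 + 17
23: 25477 = 23·1107 + 16
29: 25477 = 29·878 + 15
31: 25477 = 31·821 + 26
37: 25477 = 37·688 + 21
41: 25477 = 41·621 + 16
43: 25477 = 43·592 + 21
47: 25477 = 47·542 + 3
53: 25477 = 53·480 + 37
59: 25477 = 59·431 + 48
61: 25477 = 61·417 + 40
67: 25477 = 67·380 + 17
71: 25477 = 71·358 + 59
73: 25477 = 73·349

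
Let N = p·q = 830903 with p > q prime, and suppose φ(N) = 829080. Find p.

941

φ(n) = (p−1)(q−1) = n − (p+q) + 1, so p + q = 830903 − 829080 + 1 = 1824.
p and q are the roots of t² − 1824t + 830903 = 0.
Discriminant: 1824² − 4·830903 = 3326976 − 3323612 = 3364; √3364 = 58.
q = (1824 − 58)/2 = 883, p = (1824 + 58)/2 = 941.
Check: 883 · 941 = 830903.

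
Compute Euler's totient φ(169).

Factor: 169 = 13^2.
φ(169) = 13^1·(13−1) = 156.

156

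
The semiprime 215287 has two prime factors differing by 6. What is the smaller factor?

461

Since p = q + 6, we have 215287 = q(q + 6), so q² + 6q − 215287 = 0.
Discriminant: 6² + 4·215287 = 36 + 861148 = 861184; √861184 = 928.
q = (−6 + 928)/2 = 461, and p = q + 6 = 467.
Check: 461 · 467 = 215287.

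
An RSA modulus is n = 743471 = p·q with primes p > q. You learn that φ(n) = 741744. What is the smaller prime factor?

809

φ(n) = (p−1)(q−1) = n − (p+q) + 1, so p + q = 743471 − 741744 + 1 = 1728.
p and q are the roots of t² − 1728t + 743471 = 0.
Discriminant: 1728² − 4·743471 = 2985984 − 2973884 = 12100; √12100 = 110.
q = (1728 − 110)/2 = 809, p = (1728 + 110)/2 = 919.
Check: 809 · 919 = 743471.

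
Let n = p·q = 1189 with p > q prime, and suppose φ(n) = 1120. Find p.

φ(n) = (p−1)(q−1) = n − (p+q) + 1, so p + q = 1189 − 1120 + 1 = 70.
p and q are the roots of t² − 70t + 1189 = 0.
Discriminant: 70² − 4·1189 = 4900 − 4756 = 144; √144 = 12.
q = (70 − 12)/2 = 29, p = (70 + 12)/2 = 41.
Check: 29 · 41 = 1189.

41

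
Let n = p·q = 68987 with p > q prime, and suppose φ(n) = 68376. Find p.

φ(n) = (p−1)(q−1) = n − (p+q) + 1, so p + q = 68987 − 68376 + 1 = 612.
p and q are the roots of t² − 612t + 68987 = 0.
Discriminant: 612² − 4·68987 = 374544 − 275948 = 98596; √98596 = 314.
q = (612 − 314)/2 = 149, p = (612 + 314)/2 = 463.
Check: 149 · 463 = 68987.

463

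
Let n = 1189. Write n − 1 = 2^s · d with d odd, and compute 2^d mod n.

1189 − 1 = 1188 = 2^2 · 297, so d = 297.
2^1 ≡ 2 (mod 1189)
2^2 ≡ 2^2 = 4 ≡ 4 (mod 1189)
2^4 ≡ 4^2 = 16 ≡ 16 (mod 1189)
2^8 ≡ 16^2 = 256 ≡ 256 (mod 1189)
2^16 ≡ 256^2 = 65536 ≡ 141 (mod 1189)
2^32 ≡ 141^2 = 19881 ≡ 857 (mod 1189)
2^64 ≡ 857^2 = 734449 ≡ 836 (mod 1189)
2^128 ≡ 836^2 = 698896 ≡ 953 (mod 1189)
2^256 ≡ 953^2 = 908209 ≡ 1002 (mod 1189)
297 = 256 + 32 + 8 + 1 in binary powers of 2.
So 2^297 ≡ 1002 · 857 · 256 · 2 ≡ 282 (mod 1189).
Squaring chain: 282 → 1050; never reaches −1, so base 2 is a Miller–Rabin witness that 1189 is composite.

282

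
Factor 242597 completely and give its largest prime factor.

97

242597 = 41 · 5917
5917 = 61 · 97
97 is prime.
So 242597 = 41 · 61 · 97; the largest prime factor is 97.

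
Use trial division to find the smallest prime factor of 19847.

89

19847 is odd.
Digit sum 29, not divisible by 3.
Ends in 7: not divisible by 5.
7: 19847 = 7·2835 + 2
11: 19847 = 11·1804 + 3
13: 19847 = 13·1526 + 9
17: 19847 = 17·1167 + 8
19: 19847 = 19·1044 + 11
23: 19847 = 23·862 + 21
29: 19847 = 29·684 + 11
31: 19847 = 31·640 + 7
37: 19847 = 37·536 + 15
41: 19847 = 41·484 + 3
43: 19847 = 43·461 + 24
47: 19847 = 47·422 + 13
53: 19847 = 53·374 + 25
59: 19847 = 59·336 + 23
61: 19847 = 61·325 + 22
67: 19847 = 67·296 + 15
71: 19847 = 71·279 + 38
73: 19847 = 73·271 + 64
79: 19847 = 79·251 + 18
83: 19847 = 83·239 + 10
89: 19847 = 89·223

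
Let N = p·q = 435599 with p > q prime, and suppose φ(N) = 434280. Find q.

φ(n) = (p−1)(q−1) = n − (p+q) + 1, so p + q = 435599 − 434280 + 1 = 1320.
p and q are the roots of t² − 1320t + 435599 = 0.
Discriminant: 1320² − 4·435599 = 1742400 − 1742396 = 4; √4 = 2.
q = (1320 − 2)/2 = 659, p = (1320 + 2)/2 = 661.
Check: 659 · 661 = 435599.

659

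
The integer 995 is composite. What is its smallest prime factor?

5

995 is odd.
Digit sum 23, not divisible by 3.
Ends in 5: divisible by 5.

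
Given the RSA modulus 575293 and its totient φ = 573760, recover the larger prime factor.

φ(n) = (p−1)(q−1) = n − (p+q) + 1, so p + q = 575293 − 573760 + 1 = 1534.
p and q are the roots of t² − 1534t + 575293 = 0.
Discriminant: 1534² − 4·575293 = 2353156 − 2301172 = 51984; √51984 = 228.
q = (1534 − 228)/2 = 653, p = (1534 + 228)/2 = 881.
Check: 653 · 881 = 575293.

881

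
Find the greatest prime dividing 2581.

89

2581 = 29 · 89
89 is prime.
So 2581 = 29 · 89; the largest prime factor is 89.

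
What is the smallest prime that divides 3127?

53

3127 is odd.
Digit sum 13, not divisible by 3.
Ends in 7: not divisible by 5.
7: 3127 = 7·446 + 5
11: 3127 = 11·284 + 3
13: 3127 = 13·240 + 7
17: 3127 = 17·183 + 16
19: 3127 = 19·164 + 11
23: 3127 = 23·135 + 22
29: 3127 = 29·107 + 24
31: 3127 = 31·100 + 27
37: 3127 = 37·84 + 19
41: 3127 = 41·76 + 11
43: 3127 = 43·72 + 31
47: 3127 = 47·66 + 25
53: 3127 = 53·59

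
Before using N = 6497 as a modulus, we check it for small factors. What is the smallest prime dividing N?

73

6497 is odd.
Digit sum 26, not divisible by 3.
Ends in 7: not divisible by 5.
7: 6497 = 7·928 + 1
11: 6497 = 11·590 + 7
13: 6497 = 13·499 + 10
17: 6497 = 17·382 + 3
19: 6497 = 19·341 + 18
23: 6497 = 23·282 + 11
29: 6497 = 29·224 + 1
31: 6497 = 31·209 + 18
37: 6497 = 37·175 + 22
41: 6497 = 41·158 + 19
43: 6497 = 43·151 + 4
47: 6497 = 47·138 + 11
53: 6497 = 53·122 + 31
59: 6497 = 59·110 + 7
61: 6497 = 61·106 + 31
67: 6497 = 67·96 + 65
71: 6497 = 71·91 + 36
73: 6497 = 73·89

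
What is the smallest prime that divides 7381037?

7381037 is odd.
Digit sum 29, not divisible by 3.
Ends in 7: not divisible by 5.
7: 7381037 = 7·1054433 + 6
11: 7381037 = 11·671003 + 4
13: 7381037 = 13·567772 + 1
17: 7381037 = 17·434178 + 11
19: 7381037 = 19·388475 + 12
23: 7381037 = 23·320914 + 15
29: 7381037 = 29·254518 + 15
31: 7381037 = 31·238097 + 30
37: 7381037 = 37·199487 + 18
41: 7381037 = 41·180025 + 12
43: 7381037 = 43·171652 + 1
47: 7381037 = 47·157043 + 16
53: 7381037 = 53·139264 + 45
59: 7381037 = 59·125102 + 19
61: 7381037 = 61·121000 + 37
67: 7381037 = 67·110164 + 49
71: 7381037 = 71·103958 + 19
73: 7381037 = 73·101110 + 7
79: 7381037 = 79·93430 + 67
83: 7381037 = 83·88928 + 13
89: 7381037 = 89·82933

89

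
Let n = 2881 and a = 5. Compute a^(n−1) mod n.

5^1 ≡ 5 (mod 2881)
5^2 ≡ 5^2 = 25 ≡ 25 (mod 2881)
5^4 ≡ 25^2 = 625 ≡ 625 (mod 2881)
5^8 ≡ 625^2 = 390625 ≡ 1690 (mod 2881)
5^16 ≡ 1690^2 = 2856100 ≡ 1029 (mod 2881)
5^32 ≡ 1029^2 = 1058841 ≡ 1514 (mod 2881)
5^64 ≡ 1514^2 = 2292196 ≡ 1801 (mod 2881)
5^128 ≡ 1801^2 = 3243601 ≡ 2476 (mod 2881)
5^256 ≡ 2476^2 = 6130576 ≡ 2689 (mod 2881)
5^512 ≡ 2689^2 = 7230721 ≡ 2292 (mod 2881)
5^1024 ≡ 2292^2 = 5253264 ≡ 1201 (mod 2881)
5^2048 ≡ 1201^2 = 1442401 ≡ 1901 (mod 2881)
2880 = 2048 + 512 + 256 + 64 in binary powers of 2.
So 5^2880 ≡ 1901 · 2292 · 2689 · 1801 ≡ 1466 (mod 2881).
Since 1466 ≠ 1, base 5 is a Fermat witness: 2881 is composite.

1466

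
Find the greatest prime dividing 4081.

53

4081 = 7 · 583
583 = 11 · 53
53 is prime.
So 4081 = 7 · 11 · 53; the largest prime factor is 53.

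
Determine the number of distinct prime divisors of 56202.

56202 = 2 · 28101
28101 = 3 · 9367
9367 = 17 · 551
551 = 19 · 29
56202 = 2 · 3 · 17 · 19 · 29, which has 5 distinct prime factors.

5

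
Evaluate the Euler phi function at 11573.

11340

Factor: 11573 = 71 · 163.
φ(11573) = (71−1) · (163−1) = 70 · 162 = 11340.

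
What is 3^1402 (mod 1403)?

3^1 ≡ 3 (mod 1403)
3^2 ≡ 3^2 = 9 ≡ 9 (mod 1403)
3^4 ≡ 9^2 = 81 ≡ 81 (mod 1403)
3^8 ≡ 81^2 = 6561 ≡ 949 (mod 1403)
3^16 ≡ 949^2 = 900601 ≡ 1278 (mod 1403)
3^32 ≡ 1278^2 = 1633284 ≡ 192 (mod 1403)
3^64 ≡ 192^2 = 36864 ≡ 386 (mod 1403)
3^128 ≡ 386^2 = 148996 ≡ 278 (mod 1403)
3^256 ≡ 278^2 = 77284 ≡ 119 (mod 1403)
3^512 ≡ 119^2 = 14161 ≡ 131 (mod 1403)
3^1024 ≡ 131^2 = 17161 ≡ 325 (mod 1403)
1402 = 1024 + 256 + 64 + 32 + 16 + 8 + 2 in binary powers of 2.
So 3^1402 ≡ 325 · 119 · 386 · 192 · 1278 · 949 · 9 ≡ 680 (mod 1403).
Since 680 ≠ 1, base 3 is a Fermat witness: 1403 is composite.

680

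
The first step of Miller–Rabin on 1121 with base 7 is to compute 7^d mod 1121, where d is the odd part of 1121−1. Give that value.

1121 − 1 = 1120 = 2^5 · 35, so d = 35.
7^1 ≡ 7 (mod 1121)
7^2 ≡ 7^2 = 49 ≡ 49 (mod 1121)
7^4 ≡ 49^2 = 2401 ≡ 159 (mod 1121)
7^8 ≡ 159^2 = 25281 ≡ 619 (mod 1121)
7^16 ≡ 619^2 = 383161 ≡ 900 (mod 1121)
7^32 ≡ 900^2 = 810000 ≡ 638 (mod 1121)
35 = 32 + 2 + 1 in binary powers of 2.
So 7^35 ≡ 638 · 49 · 7 ≡ 239 (mod 1121).
Squaring chain: 239 → 1071 → 258 → 425 → 144; never reaches −1, so base 7 is a Miller–Rabin witness that 1121 is composite.

239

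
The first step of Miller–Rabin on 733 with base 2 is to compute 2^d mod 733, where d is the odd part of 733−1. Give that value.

380

733 − 1 = 732 = 2^2 · 183, so d = 183.
2^1 ≡ 2 (mod 733)
2^2 ≡ 2^2 = 4 ≡ 4 (mod 733)
2^4 ≡ 4^2 = 16 ≡ 16 (mod 733)
2^8 ≡ 16^2 = 256 ≡ 256 (mod 733)
2^16 ≡ 256^2 = 65536 ≡ 299 (mod 733)
2^32 ≡ 299^2 = 89401 ≡ 708 (mod 733)
2^64 ≡ 708^2 = 501264 ≡ 625 (mod 733)
2^128 ≡ 625^2 = 390625 ≡ 669 (mod 733)
183 = 128 + 32 + 16 + 4 + 2 + 1 in binary powers of 2.
So 2^183 ≡ 669 · 708 · 299 · 16 · 4 · 2 ≡ 380 (mod 733).
Squaring chain: 380 → 732; reaches −1, so base 2 does not prove 733 composite.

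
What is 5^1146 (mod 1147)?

249

5^1 ≡ 5 (mod 1147)
5^2 ≡ 5^2 = 25 ≡ 25 (mod 1147)
5^4 ≡ 25^2 = 625 ≡ 625 (mod 1147)
5^8 ≡ 625^2 = 390625 ≡ 645 (mod 1147)
5^16 ≡ 645^2 = 416025 ≡ 811 (mod 1147)
5^32 ≡ 811^2 = 657721 ≡ 490 (mod 1147)
5^64 ≡ 490^2 = 240100 ≡ 377 (mod 1147)
5^128 ≡ 377^2 = 142129 ≡ 1048 (mod 1147)
5^256 ≡ 1048^2 = 1098304 ≡ 625 (mod 1147)
5^512 ≡ 625^2 = 390625 ≡ 645 (mod 1147)
5^1024 ≡ 645^2 = 416025 ≡ 811 (mod 1147)
1146 = 1024 + 64 + 32 + 16 + 8 + 2 in binary powers of 2.
So 5^1146 ≡ 811 · 377 · 490 · 811 · 645 · 25 ≡ 249 (mod 1147).
Since 249 ≠ 1, base 5 is a Fermat witness: 1147 is composite.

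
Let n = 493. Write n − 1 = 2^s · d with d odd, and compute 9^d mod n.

457

493 − 1 = 492 = 2^2 · 123, so d = 123.
9^1 ≡ 9 (mod 493)
9^2 ≡ 9^2 = 81 ≡ 81 (mod 493)
9^4 ≡ 81^2 = 6561 ≡ 152 (mod 493)
9^8 ≡ 152^2 = 23104 ≡ 426 (mod 493)
9^16 ≡ 426^2 = 181476 ≡ 52 (mod 493)
9^32 ≡ 52^2 = 2704 ≡ 239 (mod 493)
9^64 ≡ 239^2 = 57121 ≡ 426 (mod 493)
123 = 64 + 32 + 16 + 8 + 2 + 1 in binary powers of 2.
So 9^123 ≡ 426 · 239 · 52 · 426 · 81 · 9 ≡ 457 (mod 493).
Squaring chain: 457 → 310; never reaches −1, so base 9 is a Miller–Rabin witness that 493 is composite.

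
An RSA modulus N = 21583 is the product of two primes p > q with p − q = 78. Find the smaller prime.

113

Since p = q + 78, we have 21583 = q(q + 78), so q² + 78q − 21583 = 0.
Discriminant: 78² + 4·21583 = 6084 + 86332 = 92416; √92416 = 304.
q = (−78 + 304)/2 = 113, and p = q + 78 = 191.
Check: 113 · 191 = 21583.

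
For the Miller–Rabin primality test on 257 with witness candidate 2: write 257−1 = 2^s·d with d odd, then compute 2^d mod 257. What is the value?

2

257 − 1 = 256 = 2^8 · 1, so d = 1.
2^1 ≡ 2 (mod 257)
1 = 1 in binary powers of 2.
So 2^1 ≡ 2 ≡ 2 (mod 257).
Squaring chain: 2 → 4 → 16 → 256 → 1 → 1 → 1 → 1; reaches −1, so base 2 does not prove 257 composite.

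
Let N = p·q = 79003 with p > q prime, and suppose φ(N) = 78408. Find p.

397

φ(n) = (p−1)(q−1) = n − (p+q) + 1, so p + q = 79003 − 78408 + 1 = 596.
p and q are the roots of t² − 596t + 79003 = 0.
Discriminant: 596² − 4·79003 = 355216 − 316012 = 39204; √39204 = 198.
q = (596 − 198)/2 = 199, p = (596 + 198)/2 = 397.
Check: 199 · 397 = 79003.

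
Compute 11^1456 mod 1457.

11^1 ≡ 11 (mod 1457)
11^2 ≡ 11^2 = 121 ≡ 121 (mod 1457)
11^4 ≡ 121^2 = 14641 ≡ 71 (mod 1457)
11^8 ≡ 71^2 = 5041 ≡ 670 (mod 1457)
11^16 ≡ 670^2 = 448900 ≡ 144 (mod 1457)
11^32 ≡ 144^2 = 20736 ≡ 338 (mod 1457)
11^64 ≡ 338^2 = 114244 ≡ 598 (mod 1457)
11^128 ≡ 598^2 = 357604 ≡ 639 (mod 1457)
11^256 ≡ 639^2 = 408321 ≡ 361 (mod 1457)
11^512 ≡ 361^2 = 130321 ≡ 648 (mod 1457)
11^1024 ≡ 648^2 = 419904 ≡ 288 (mod 1457)
1456 = 1024 + 256 + 128 + 32 + 16 in binary powers of 2.
So 11^1456 ≡ 288 · 361 · 639 · 338 · 144 ≡ 392 (mod 1457).
Since 392 ≠ 1, base 11 is a Fermat witness: 1457 is composite.

392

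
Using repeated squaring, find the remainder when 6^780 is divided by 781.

6^1 ≡ 6 (mod 781)
6^2 ≡ 6^2 = 36 ≡ 36 (mod 781)
6^4 ≡ 36^2 = 1296 ≡ 515 (mod 781)
6^8 ≡ 515^2 = 265225 ≡ 466 (mod 781)
6^16 ≡ 466^2 = 217156 ≡ 38 (mod 781)
6^32 ≡ 38^2 = 1444 ≡ 663 (mod 781)
6^64 ≡ 663^2 = 439569 ≡ 647 (mod 781)
6^128 ≡ 647^2 = 418609 ≡ 774 (mod 781)
6^256 ≡ 774^2 = 599076 ≡ 49 (mod 781)
6^512 ≡ 49^2 = 2401 ≡ 58 (mod 781)
780 = 512 + 256 + 8 + 4 in binary powers of 2.
So 6^780 ≡ 58 · 49 · 466 · 515 ≡ 375 (mod 781).
Since 375 ≠ 1, base 6 is a Fermat witness: 781 is composite.

375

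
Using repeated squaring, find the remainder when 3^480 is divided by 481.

3^1 ≡ 3 (mod 481)
3^2 ≡ 3^2 = 9 ≡ 9 (mod 481)
3^4 ≡ 9^2 = 81 ≡ 81 (mod 481)
3^8 ≡ 81^2 = 6561 ≡ 308 (mod 481)
3^16 ≡ 308^2 = 94864 ≡ 107 (mod 481)
3^32 ≡ 107^2 = 11449 ≡ 386 (mod 481)
3^64 ≡ 386^2 = 148996 ≡ 367 (mod 481)
3^128 ≡ 367^2 = 134689 ≡ 9 (mod 481)
3^256 ≡ 9^2 = 81 ≡ 81 (mod 481)
480 = 256 + 128 + 64 + 32 in binary powers of 2.
So 3^480 ≡ 81 · 9 · 367 · 386 ≡ 417 (mod 481).
Since 417 ≠ 1, base 3 is a Fermat witness: 481 is composite.

417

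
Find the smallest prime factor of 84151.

84151 is odd.
Digit sum 19, not divisible by 3.
Ends in 1: not divisible by 5.
7: 84151 = 7·12021 + 4
11: 84151 = 11·7650 + 1
13: 84151 = 13·6473 + 2
17: 84151 = 17·4950 + 1
19: 84151 = 19·4429

19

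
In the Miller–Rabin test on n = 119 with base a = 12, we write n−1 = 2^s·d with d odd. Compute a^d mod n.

108

119 − 1 = 118 = 2^1 · 59, so d = 59.
12^1 ≡ 12 (mod 119)
12^2 ≡ 12^2 = 144 ≡ 25 (mod 119)
12^4 ≡ 25^2 = 625 ≡ 30 (mod 119)
12^8 ≡ 30^2 = 900 ≡ 67 (mod 119)
12^16 ≡ 67^2 = 4489 ≡ 86 (mod 119)
12^32 ≡ 86^2 = 7396 ≡ 18 (mod 119)
59 = 32 + 16 + 8 + 2 + 1 in binary powers of 2.
So 12^59 ≡ 18 · 86 · 67 · 25 · 12 ≡ 108 (mod 119).
Squaring chain: 108; never reaches −1, so base 12 is a Miller–Rabin witness that 119 is composite.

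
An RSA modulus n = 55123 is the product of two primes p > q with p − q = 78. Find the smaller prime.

Since p = q + 78, we have 55123 = q(q + 78), so q² + 78q − 55123 = 0.
Discriminant: 78² + 4·55123 = 6084 + 220492 = 226576; √226576 = 476.
q = (−78 + 476)/2 = 199, and p = q + 78 = 277.
Check: 199 · 277 = 55123.

199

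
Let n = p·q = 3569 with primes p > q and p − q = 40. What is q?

Since p = q + 40, we have 3569 = q(q + 40), so q² + 40q − 3569 = 0.
Discriminant: 40² + 4·3569 = 1600 + 14276 = 15876; √15876 = 126.
q = (−40 + 126)/2 = 43, and p = q + 40 = 83.
Check: 43 · 83 = 3569.

43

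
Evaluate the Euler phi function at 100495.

79200

Factor: 100495 = 5 · 101 · 199.
φ(100495) = (5−1) · (101−1) · (199−1) = 4 · 100 · 198 = 79200.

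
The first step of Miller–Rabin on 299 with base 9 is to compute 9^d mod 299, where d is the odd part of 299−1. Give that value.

3

299 − 1 = 298 = 2^1 · 149, so d = 149.
9^1 ≡ 9 (mod 299)
9^2 ≡ 9^2 = 81 ≡ 81 (mod 299)
9^4 ≡ 81^2 = 6561 ≡ 282 (mod 299)
9^8 ≡ 282^2 = 79524 ≡ 289 (mod 299)
9^16 ≡ 289^2 = 83521 ≡ 100 (mod 299)
9^32 ≡ 100^2 = 10000 ≡ 133 (mod 299)
9^64 ≡ 133^2 = 17689 ≡ 48 (mod 299)
9^128 ≡ 48^2 = 2304 ≡ 211 (mod 299)
149 = 128 + 16 + 4 + 1 in binary powers of 2.
So 9^149 ≡ 211 · 100 · 282 · 9 ≡ 3 (mod 299).
Squaring chain: 3; never reaches −1, so base 9 is a Miller–Rabin witness that 299 is composite.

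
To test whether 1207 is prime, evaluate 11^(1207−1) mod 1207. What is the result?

144

11^1 ≡ 11 (mod 1207)
11^2 ≡ 11^2 = 121 ≡ 121 (mod 1207)
11^4 ≡ 121^2 = 14641 ≡ 157 (mod 1207)
11^8 ≡ 157^2 = 24649 ≡ 509 (mod 1207)
11^16 ≡ 509^2 = 259081 ≡ 783 (mod 1207)
11^32 ≡ 783^2 = 613089 ≡ 1140 (mod 1207)
11^64 ≡ 1140^2 = 1299600 ≡ 868 (mod 1207)
11^128 ≡ 868^2 = 753424 ≡ 256 (mod 1207)
11^256 ≡ 256^2 = 65536 ≡ 358 (mod 1207)
11^512 ≡ 358^2 = 128164 ≡ 222 (mod 1207)
11^1024 ≡ 222^2 = 49284 ≡ 1004 (mod 1207)
1206 = 1024 + 128 + 32 + 16 + 4 + 2 in binary powers of 2.
So 11^1206 ≡ 1004 · 256 · 1140 · 783 · 157 · 121 ≡ 144 (mod 1207).
Since 144 ≠ 1, base 11 is a Fermat witness: 1207 is composite.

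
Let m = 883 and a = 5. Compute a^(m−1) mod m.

5^1 ≡ 5 (mod 883)
5^2 ≡ 5^2 = 25 ≡ 25 (mod 883)
5^4 ≡ 25^2 = 625 ≡ 625 (mod 883)
5^8 ≡ 625^2 = 390625 ≡ 339 (mod 883)
5^16 ≡ 339^2 = 114921 ≡ 131 (mod 883)
5^32 ≡ 131^2 = 17161 ≡ 384 (mod 883)
5^64 ≡ 384^2 = 147456 ≡ 878 (mod 883)
5^128 ≡ 878^2 = 770884 ≡ 25 (mod 883)
5^256 ≡ 25^2 = 625 ≡ 625 (mod 883)
5^512 ≡ 625^2 = 390625 ≡ 339 (mod 883)
882 = 512 + 256 + 64 + 32 + 16 + 2 in binary powers of 2.
So 5^882 ≡ 339 · 625 · 878 · 384 · 131 · 25 ≡ 1 (mod 883).
Since the result is 1, base 5 gives no evidence that 883 is composite.

1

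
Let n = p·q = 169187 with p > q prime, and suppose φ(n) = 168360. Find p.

461

φ(n) = (p−1)(q−1) = n − (p+q) + 1, so p + q = 169187 − 168360 + 1 = 828.
p and q are the roots of t² − 828t + 169187 = 0.
Discriminant: 828² − 4·169187 = 685584 − 676748 = 8836; √8836 = 94.
q = (828 − 94)/2 = 367, p = (828 + 94)/2 = 461.
Check: 367 · 461 = 169187.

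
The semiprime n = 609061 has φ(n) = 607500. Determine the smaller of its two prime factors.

751

φ(n) = (p−1)(q−1) = n − (p+q) + 1, so p + q = 609061 − 607500 + 1 = 1562.
p and q are the roots of t² − 1562t + 609061 = 0.
Discriminant: 1562² − 4·609061 = 2439844 − 2436244 = 3600; √3600 = 60.
q = (1562 − 60)/2 = 751, p = (1562 + 60)/2 = 811.
Check: 751 · 811 = 609061.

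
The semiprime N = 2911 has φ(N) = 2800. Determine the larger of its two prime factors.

φ(n) = (p−1)(q−1) = n − (p+q) + 1, so p + q = 2911 − 2800 + 1 = 112.
p and q are the roots of t² − 112t + 2911 = 0.
Discriminant: 112² − 4·2911 = 12544 − 11644 = 900; √900 = 30.
q = (112 − 30)/2 = 41, p = (112 + 30)/2 = 71.
Check: 41 · 71 = 2911.

71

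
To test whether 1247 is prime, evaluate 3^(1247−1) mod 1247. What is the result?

608

3^1 ≡ 3 (mod 1247)
3^2 ≡ 3^2 = 9 ≡ 9 (mod 1247)
3^4 ≡ 9^2 = 81 ≡ 81 (mod 1247)
3^8 ≡ 81^2 = 6561 ≡ 326 (mod 1247)
3^16 ≡ 326^2 = 106276 ≡ 281 (mod 1247)
3^32 ≡ 281^2 = 78961 ≡ 400 (mod 1247)
3^64 ≡ 400^2 = 160000 ≡ 384 (mod 1247)
3^128 ≡ 384^2 = 147456 ≡ 310 (mod 1247)
3^256 ≡ 310^2 = 96100 ≡ 81 (mod 1247)
3^512 ≡ 81^2 = 6561 ≡ 326 (mod 1247)
3^1024 ≡ 326^2 = 106276 ≡ 281 (mod 1247)
1246 = 1024 + 128 + 64 + 16 + 8 + 4 + 2 in binary powers of 2.
So 3^1246 ≡ 281 · 310 · 384 · 281 · 326 · 81 · 9 ≡ 608 (mod 1247).
Since 608 ≠ 1, base 3 is a Fermat witness: 1247 is composite.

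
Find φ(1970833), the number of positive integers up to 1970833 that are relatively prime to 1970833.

Factor: 1970833 = 107 · 113 · 163.
φ(1970833) = (107−1) · (113−1) · (163−1) = 106 · 112 · 162 = 1923264.

1923264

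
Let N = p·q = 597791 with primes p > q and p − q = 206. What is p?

Since p = q + 206, we have 597791 = q(q + 206), so q² + 206q − 597791 = 0.
Discriminant: 206² + 4·597791 = 42436 + 2391164 = 2433600; √2433600 = 1560.
q = (−206 + 1560)/2 = 677, and p = q + 206 = 883.
Check: 677 · 883 = 597791.

883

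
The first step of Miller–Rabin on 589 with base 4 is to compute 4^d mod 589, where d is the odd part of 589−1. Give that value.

140

589 − 1 = 588 = 2^2 · 147, so d = 147.
4^1 ≡ 4 (mod 589)
4^2 ≡ 4^2 = 16 ≡ 16 (mod 589)
4^4 ≡ 16^2 = 256 ≡ 256 (mod 589)
4^8 ≡ 256^2 = 65536 ≡ 157 (mod 589)
4^16 ≡ 157^2 = 24649 ≡ 500 (mod 589)
4^32 ≡ 500^2 = 250000 ≡ 264 (mod 589)
4^64 ≡ 264^2 = 69696 ≡ 194 (mod 589)
4^128 ≡ 194^2 = 37636 ≡ 529 (mod 589)
147 = 128 + 16 + 2 + 1 in binary powers of 2.
So 4^147 ≡ 529 · 500 · 16 · 4 ≡ 140 (mod 589).
Squaring chain: 140 → 163; never reaches −1, so base 4 is a Miller–Rabin witness that 589 is composite.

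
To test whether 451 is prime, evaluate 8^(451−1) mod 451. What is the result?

8^1 ≡ 8 (mod 451)
8^2 ≡ 8^2 = 64 ≡ 64 (mod 451)
8^4 ≡ 64^2 = 4096 ≡ 37 (mod 451)
8^8 ≡ 37^2 = 1369 ≡ 16 (mod 451)
8^16 ≡ 16^2 = 256 ≡ 256 (mod 451)
8^32 ≡ 256^2 = 65536 ≡ 141 (mod 451)
8^64 ≡ 141^2 = 19881 ≡ 37 (mod 451)
8^128 ≡ 37^2 = 1369 ≡ 16 (mod 451)
8^256 ≡ 16^2 = 256 ≡ 256 (mod 451)
450 = 256 + 128 + 64 + 2 in binary powers of 2.
So 8^450 ≡ 256 · 16 · 37 · 64 ≡ 122 (mod 451).
Since 122 ≠ 1, base 8 is a Fermat witness: 451 is composite.

122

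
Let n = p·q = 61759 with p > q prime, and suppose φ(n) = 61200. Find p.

409

φ(n) = (p−1)(q−1) = n − (p+q) + 1, so p + q = 61759 − 61200 + 1 = 560.
p and q are the roots of t² − 560t + 61759 = 0.
Discriminant: 560² − 4·61759 = 313600 − 247036 = 66564; √66564 = 258.
q = (560 − 258)/2 = 151, p = (560 + 258)/2 = 409.
Check: 151 · 409 = 61759.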